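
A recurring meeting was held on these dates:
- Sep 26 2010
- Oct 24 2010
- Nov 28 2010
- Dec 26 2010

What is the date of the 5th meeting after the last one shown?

Gaps: 28, 35, 28 days — a mix of 28 and 35. Every date is a Sunday.
Each is the 4th Sunday of its month.
January 2011 — 4th Sunday is Jan 23 2011.
February 2011 — 4th Sunday is Feb 27 2011.
4th Sunday of March 2011: Mar 27 2011.
4th Sunday of April 2011: Apr 24 2011.
May 2011 — 4th Sunday is May 22 2011.

May 22 2011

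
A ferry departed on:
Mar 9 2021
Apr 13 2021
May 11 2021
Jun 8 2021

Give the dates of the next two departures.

These are Tuesdays at 28- or 35-day spacing (35, 28, 28).
The pattern: 2nd Tuesday of the month.
2nd Tuesday of July 2021: Jul 13 2021.
August 2021 — 2nd Tuesday is Aug 10 2021.

Jul 13 2021, Aug 10 2021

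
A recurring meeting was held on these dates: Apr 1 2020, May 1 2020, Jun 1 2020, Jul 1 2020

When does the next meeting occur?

Gaps: 30, 31, 30 days — not constant. Every event is on the 1st of the month.
Pattern: the 1st of each month.
August 2020: Aug 1 2020.

Aug 1 2020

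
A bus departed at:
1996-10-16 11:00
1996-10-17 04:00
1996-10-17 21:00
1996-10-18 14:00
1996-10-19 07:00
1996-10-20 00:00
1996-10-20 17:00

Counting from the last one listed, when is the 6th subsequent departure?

1996-10-24 23:00

The interval is a steady 17 hours (17, 17, 17, 17, 17, 17).
1996-10-20 17:00 + 17 h = 1996-10-21 10:00.
1996-10-21 10:00 + 17 h = 1996-10-22 03:00.
1996-10-22 03:00 + 17 h = 1996-10-22 20:00.
1996-10-22 20:00 + 17 h = 1996-10-23 13:00.
1996-10-23 13:00 + 17 h = 1996-10-24 06:00.
1996-10-24 06:00 + 17 h = 1996-10-24 23:00.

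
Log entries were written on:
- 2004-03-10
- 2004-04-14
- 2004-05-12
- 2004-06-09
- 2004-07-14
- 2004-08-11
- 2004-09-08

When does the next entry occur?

2004-10-13

These are Wednesdays at 28- or 35-day spacing (35, 28, 28, 35, 28, 28).
The pattern: 2nd Wednesday of the month.
October 2004 — 2nd Wednesday is 2004-10-13.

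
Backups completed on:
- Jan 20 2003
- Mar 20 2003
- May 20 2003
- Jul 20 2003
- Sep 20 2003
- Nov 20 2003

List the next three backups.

Jan 20 2004, Mar 20 2004, May 20 2004

Gaps: 59, 61, 61, 62, 61 days — not constant. Every event is on the 20th of the month.
Pattern: the 20th of every 2 months.
January 2004: Jan 20 2004.
Next: March 2004 → Mar 20 2004.
May 2004: May 20 2004.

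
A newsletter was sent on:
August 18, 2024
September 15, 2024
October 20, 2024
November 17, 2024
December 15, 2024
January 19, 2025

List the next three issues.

February 16, 2025; March 16, 2025; April 20, 2025

Gaps: 28, 35, 28, 28, 35 days — a mix of 28 and 35. Every date is a Sunday.
Each is the 3rd Sunday of its month.
February 2025 — 3rd Sunday is February 16, 2025.
3rd Sunday of March 2025: March 16, 2025.
April 2025 — 3rd Sunday is April 20, 2025.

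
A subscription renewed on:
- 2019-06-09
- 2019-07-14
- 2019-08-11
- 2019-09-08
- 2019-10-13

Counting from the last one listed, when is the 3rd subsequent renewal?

Gaps: 35, 28, 28, 35 days — a mix of 28 and 35. Every date is a Sunday.
Each is the 2nd Sunday of its month.
2nd Sunday of November 2019: 2019-11-10.
December 2019 — 2nd Sunday is 2019-12-08.
January 2020 — 2nd Sunday is 2020-01-12.

2020-01-12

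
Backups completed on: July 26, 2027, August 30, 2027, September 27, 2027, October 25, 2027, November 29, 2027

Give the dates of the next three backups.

All Mondays; the gaps (35, 28, 28, 35) vary with month length.
This is the last Monday of each month.
December 2027 ends with Monday December 27, 2027.
January 2028 ends with Monday January 31, 2028.
February 2028 ends with Monday February 28, 2028.

December 27, 2027; January 31, 2028; February 28, 2028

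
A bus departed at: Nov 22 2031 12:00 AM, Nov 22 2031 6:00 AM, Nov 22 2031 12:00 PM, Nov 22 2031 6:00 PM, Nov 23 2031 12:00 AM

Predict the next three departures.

Nov 23 2031 6:00 AM, Nov 23 2031 12:00 PM, Nov 23 2031 6:00 PM

Spacing: 6, 6, 6, 6 h — constant 6 h.
Nov 23 2031 12:00 AM + 6 h = Nov 23 2031 6:00 AM.
Nov 23 2031 6:00 AM + 6 h = Nov 23 2031 12:00 PM.
Nov 23 2031 12:00 PM + 6 h = Nov 23 2031 6:00 PM.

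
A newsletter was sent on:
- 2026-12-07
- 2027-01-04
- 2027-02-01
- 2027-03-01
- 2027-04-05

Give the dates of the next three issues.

All dates are Mondays, 28, 28, 28, 35 days apart.
Specifically, the 1st Monday of each month.
May 2027 — 1st Monday is 2027-05-03.
1st Monday of June 2027: 2027-06-07.
July 2027 — 1st Monday is 2027-07-05.

2027-05-03, 2027-06-07, 2027-07-05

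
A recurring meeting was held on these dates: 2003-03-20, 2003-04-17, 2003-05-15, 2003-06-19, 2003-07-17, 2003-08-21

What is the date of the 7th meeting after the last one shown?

All dates are Thursdays, 28, 28, 35, 28, 35 days apart.
Specifically, the 3rd Thursday of each month.
3rd Thursday of September 2003: 2003-09-18.
3rd Thursday of October 2003: 2003-10-16.
November 2003 — 3rd Thursday is 2003-11-20.
3rd Thursday of December 2003: 2003-12-18.
3rd Thursday of January 2004: 2004-01-15.
3rd Thursday of February 2004: 2004-02-19.
March 2004 — 3rd Thursday is 2004-03-18.

2004-03-18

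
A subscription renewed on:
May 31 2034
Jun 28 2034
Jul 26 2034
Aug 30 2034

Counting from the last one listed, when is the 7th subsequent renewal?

Every date is a Wednesday; gaps 28, 28, 35 days.
Each is the last Wednesday of its month (at least one falls on the 29th or later, ruling out '4th Wednesday').
September 2034 ends with Wednesday Sep 27 2034.
Last Wednesday of October 2034: Oct 25 2034.
November 2034 ends with Wednesday Nov 29 2034.
Last Wednesday of December 2034: Dec 27 2034.
January 2035 ends with Wednesday Jan 31 2035.
Last Wednesday of February 2035: Feb 28 2035.
March 2035 ends with Wednesday Mar 28 2035.

Mar 28 2035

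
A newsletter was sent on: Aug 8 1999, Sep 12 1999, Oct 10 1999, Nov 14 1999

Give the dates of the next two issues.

All dates are Sundays, 35, 28, 35 days apart.
Specifically, the 2nd Sunday of each month.
2nd Sunday of December 1999: Dec 12 1999.
January 2000 — 2nd Sunday is Jan 9 2000.

Dec 12 1999, Jan 9 2000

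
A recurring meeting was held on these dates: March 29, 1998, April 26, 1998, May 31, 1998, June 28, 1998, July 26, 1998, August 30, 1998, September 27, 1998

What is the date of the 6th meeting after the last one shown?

March 28, 1999

All Sundays; the gaps (28, 35, 28, 28, 35, 28) vary with month length.
This is the last Sunday of each month.
October 1998 ends with Sunday October 25, 1998.
November 1998 ends with Sunday November 29, 1998.
December 1998 ends with Sunday December 27, 1998.
Last Sunday of January 1999: January 31, 1999.
Last Sunday of February 1999: February 28, 1999.
March 1999 ends with Sunday March 28, 1999.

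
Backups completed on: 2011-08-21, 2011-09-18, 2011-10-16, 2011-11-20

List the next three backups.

2011-12-18, 2012-01-15, 2012-02-19

Gaps: 28, 28, 35 days — a mix of 28 and 35. Every date is a Sunday.
Each is the 3rd Sunday of its month.
3rd Sunday of December 2011: 2011-12-18.
January 2012 — 3rd Sunday is 2012-01-15.
February 2012 — 3rd Sunday is 2012-02-19.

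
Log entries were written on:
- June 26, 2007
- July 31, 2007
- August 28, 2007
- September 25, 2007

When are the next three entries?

Every date is a Tuesday; gaps 35, 28, 28 days.
Each is the last Tuesday of its month (at least one falls on the 29th or later, ruling out '4th Tuesday').
October 2007 ends with Tuesday October 30, 2007.
Last Tuesday of November 2007: November 27, 2007.
December 2007 ends with Tuesday December 25, 2007.

October 30, 2007; November 27, 2007; December 25, 2007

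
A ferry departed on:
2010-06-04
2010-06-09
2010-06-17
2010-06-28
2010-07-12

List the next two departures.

Intervals are 5, 8, 11, 14 days — an arithmetic progression with common difference 3.
Next gap: 17 days. 2010-07-12 + 17 days = 2010-07-29.
Next gap: 20 days. 2010-07-29 + 20 days = 2010-08-18.

2010-07-29, 2010-08-18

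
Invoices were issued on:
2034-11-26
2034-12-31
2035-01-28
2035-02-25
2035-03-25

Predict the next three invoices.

2035-04-29, 2035-05-27, 2035-06-24

These are Sundays with 35, 28, 28, 28-day gaps.
Each is the final Sunday of its month — 2034-12-31 is past the 28th, so '4th Sunday' doesn't fit.
April 2035 ends with Sunday 2035-04-29.
May 2035 ends with Sunday 2035-05-27.
June 2035 ends with Sunday 2035-06-24.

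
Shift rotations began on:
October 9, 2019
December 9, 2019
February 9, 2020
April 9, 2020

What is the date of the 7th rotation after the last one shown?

Gaps: 61, 62, 60 days — not constant. Every event is on the 9th of the month.
Pattern: the 9th of every 2 months.
June 2020: June 9, 2020.
Next: August 2020 → August 9, 2020.
October 2020: October 9, 2020.
Next: December 2020 → December 9, 2020.
Next: February 2021 → February 9, 2021.
April 2021: April 9, 2021.
Next: June 2021 → June 9, 2021.

June 9, 2021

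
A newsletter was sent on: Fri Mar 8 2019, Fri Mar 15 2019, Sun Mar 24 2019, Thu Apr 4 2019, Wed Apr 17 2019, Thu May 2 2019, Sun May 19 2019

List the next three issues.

Fri Jun 7 2019, Fri Jun 28 2019, Sun Jul 21 2019

The spacing grows by 2 each time: 7, 9, 11, 13, 15, 17 days.
Next gap: 19 days. Sun May 19 2019 + 19 days = Fri Jun 7 2019.
Next gap: 21 days. Fri Jun 7 2019 + 21 days = Fri Jun 28 2019.
Next gap: 23 days. Fri Jun 28 2019 + 23 days = Sun Jul 21 2019.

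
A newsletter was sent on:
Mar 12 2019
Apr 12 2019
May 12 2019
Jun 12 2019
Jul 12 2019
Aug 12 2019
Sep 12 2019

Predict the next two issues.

Each date is the 12th; the gaps (31, 30, 31, 30, 31, 31) track the month lengths.
The rule is the 12th of each month.
Next: October 2019 → Oct 12 2019.
Next: November 2019 → Nov 12 2019.

Oct 12 2019, Nov 12 2019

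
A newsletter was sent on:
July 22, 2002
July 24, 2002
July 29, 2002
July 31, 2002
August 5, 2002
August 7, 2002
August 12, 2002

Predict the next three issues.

August 14, 2002; August 19, 2002; August 21, 2002

The gap pattern 2, 5, 2, 5, 2, 5 repeats every 2 events.
These are the Mondays and Wednesdays of each week.
The following Wednesday is August 14, 2002.
The following Monday is August 19, 2002.
Next Wednesday: August 21, 2002.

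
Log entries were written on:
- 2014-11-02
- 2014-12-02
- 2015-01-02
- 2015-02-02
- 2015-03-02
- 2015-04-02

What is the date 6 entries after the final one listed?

2015-10-02

Gaps: 30, 31, 31, 28, 31 days — not constant. Every event is on the 2nd of the month.
Pattern: the 2nd of each month.
May 2015: 2015-05-02.
Next: June 2015 → 2015-06-02.
July 2015: 2015-07-02.
August 2015: 2015-08-02.
September 2015: 2015-09-02.
October 2015: 2015-10-02.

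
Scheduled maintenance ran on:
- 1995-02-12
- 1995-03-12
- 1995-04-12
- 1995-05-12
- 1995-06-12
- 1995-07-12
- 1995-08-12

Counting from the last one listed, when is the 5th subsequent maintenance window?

1996-01-12

Each date is the 12th; the gaps (28, 31, 30, 31, 30, 31) track the month lengths.
The rule is the 12th of each month.
Next: September 1995 → 1995-09-12.
October 1995: 1995-10-12.
November 1995: 1995-11-12.
December 1995: 1995-12-12.
Next: January 1996 → 1996-01-12.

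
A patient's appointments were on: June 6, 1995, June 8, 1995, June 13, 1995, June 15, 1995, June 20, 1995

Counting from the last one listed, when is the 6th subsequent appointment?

July 11, 1995

Every event lands on a Tuesday or Thursday (gaps cycle 2, 5, 2, 5).
So the schedule is: every Tuesday and Thursday.
The following Thursday is June 22, 1995.
The following Tuesday is June 27, 1995.
Next Thursday: June 29, 1995.
The following Tuesday is July 4, 1995.
Next Thursday: July 6, 1995.
The following Tuesday is July 11, 1995.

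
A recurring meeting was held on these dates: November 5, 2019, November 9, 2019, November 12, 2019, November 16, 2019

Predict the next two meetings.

November 19, 2019; November 23, 2019

The gap pattern 4, 3, 4 repeats every 2 events.
These are the Tuesdays and Saturdays of each week.
Next Tuesday: November 19, 2019.
Next Saturday: November 23, 2019.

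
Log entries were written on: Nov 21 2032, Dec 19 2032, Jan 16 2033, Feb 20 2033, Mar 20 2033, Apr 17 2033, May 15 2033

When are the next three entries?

Jun 19 2033, Jul 17 2033, Aug 21 2033

Gaps: 28, 28, 35, 28, 28, 28 days — a mix of 28 and 35. Every date is a Sunday.
Each is the 3rd Sunday of its month.
3rd Sunday of June 2033: Jun 19 2033.
3rd Sunday of July 2033: Jul 17 2033.
3rd Sunday of August 2033: Aug 21 2033.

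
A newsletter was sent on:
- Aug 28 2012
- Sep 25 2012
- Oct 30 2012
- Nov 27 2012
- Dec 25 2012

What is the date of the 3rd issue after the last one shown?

Mar 26 2013

All Tuesdays; the gaps (28, 35, 28, 28) vary with month length.
This is the last Tuesday of each month.
Last Tuesday of January 2013: Jan 29 2013.
Last Tuesday of February 2013: Feb 26 2013.
Last Tuesday of March 2013: Mar 26 2013.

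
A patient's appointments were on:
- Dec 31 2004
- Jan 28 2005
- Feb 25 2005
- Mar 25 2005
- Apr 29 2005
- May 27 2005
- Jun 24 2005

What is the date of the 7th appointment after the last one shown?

All Fridays; the gaps (28, 28, 28, 35, 28, 28) vary with month length.
This is the last Friday of each month.
July 2005 ends with Friday Jul 29 2005.
Last Friday of August 2005: Aug 26 2005.
Last Friday of September 2005: Sep 30 2005.
October 2005 ends with Friday Oct 28 2005.
Last Friday of November 2005: Nov 25 2005.
December 2005 ends with Friday Dec 30 2005.
January 2006 ends with Friday Jan 27 2006.

Jan 27 2006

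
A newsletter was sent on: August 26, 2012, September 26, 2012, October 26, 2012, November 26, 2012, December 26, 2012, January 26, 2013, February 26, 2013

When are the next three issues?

Each date is the 26th; the gaps (31, 30, 31, 30, 31, 31) track the month lengths.
The rule is the 26th of each month.
March 2013: March 26, 2013.
Next: April 2013 → April 26, 2013.
May 2013: May 26, 2013.

March 26, 2013; April 26, 2013; May 26, 2013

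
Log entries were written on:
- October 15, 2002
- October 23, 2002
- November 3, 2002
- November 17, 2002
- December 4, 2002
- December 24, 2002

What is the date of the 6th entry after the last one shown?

Intervals are 8, 11, 14, 17, 20 days — an arithmetic progression with common difference 3.
Next gap: 23 days. December 24, 2002 + 23 days = January 16, 2003.
Next gap: 26 days. January 16, 2003 + 26 days = February 11, 2003.
Next gap: 29 days. February 11, 2003 + 29 days = March 12, 2003.
Next gap: 32 days. March 12, 2003 + 32 days = April 13, 2003.
Next gap: 35 days. April 13, 2003 + 35 days = May 18, 2003.
Next gap: 38 days. May 18, 2003 + 38 days = June 25, 2003.

June 25, 2003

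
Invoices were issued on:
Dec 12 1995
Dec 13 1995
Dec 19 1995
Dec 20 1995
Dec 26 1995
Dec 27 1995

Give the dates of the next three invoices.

Jan 2 1996, Jan 3 1996, Jan 9 1996

The gap pattern 1, 6, 1, 6, 1 repeats every 2 events.
These are the Tuesdays and Wednesdays of each week.
The following Tuesday is Jan 2 1996.
The following Wednesday is Jan 3 1996.
Next Tuesday: Jan 9 1996.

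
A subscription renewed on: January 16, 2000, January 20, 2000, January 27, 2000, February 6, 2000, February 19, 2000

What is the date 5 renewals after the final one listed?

June 8, 2000

Intervals are 4, 7, 10, 13 days — an arithmetic progression with common difference 3.
Next gap: 16 days. February 19, 2000 + 16 days = March 6, 2000.
Next gap: 19 days. March 6, 2000 + 19 days = March 25, 2000.
Next gap: 22 days. March 25, 2000 + 22 days = April 16, 2000.
Next gap: 25 days. April 16, 2000 + 25 days = May 11, 2000.
Next gap: 28 days. May 11, 2000 + 28 days = June 8, 2000.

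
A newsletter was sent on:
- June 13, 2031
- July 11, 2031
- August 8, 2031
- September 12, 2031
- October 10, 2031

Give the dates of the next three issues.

November 14, 2031; December 12, 2031; January 9, 2032

Gaps: 28, 28, 35, 28 days — a mix of 28 and 35. Every date is a Friday.
Each is the 2nd Friday of its month.
2nd Friday of November 2031: November 14, 2031.
December 2031 — 2nd Friday is December 12, 2031.
January 2032 — 2nd Friday is January 9, 2032.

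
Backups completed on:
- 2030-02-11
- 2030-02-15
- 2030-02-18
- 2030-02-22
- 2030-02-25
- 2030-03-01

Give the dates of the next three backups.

2030-03-04, 2030-03-08, 2030-03-11

Every event lands on a Monday or Friday (gaps cycle 4, 3, 4, 3, 4).
So the schedule is: every Monday and Friday.
Next Monday: 2030-03-04.
Next Friday: 2030-03-08.
The following Monday is 2030-03-11.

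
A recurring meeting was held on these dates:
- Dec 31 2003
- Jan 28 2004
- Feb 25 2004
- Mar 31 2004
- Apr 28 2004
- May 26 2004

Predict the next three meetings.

Jun 30 2004, Jul 28 2004, Aug 25 2004

These are Wednesdays with 28, 28, 35, 28, 28-day gaps.
Each is the final Wednesday of its month — Dec 31 2003 is past the 28th, so '4th Wednesday' doesn't fit.
Last Wednesday of June 2004: Jun 30 2004.
Last Wednesday of July 2004: Jul 28 2004.
Last Wednesday of August 2004: Aug 25 2004.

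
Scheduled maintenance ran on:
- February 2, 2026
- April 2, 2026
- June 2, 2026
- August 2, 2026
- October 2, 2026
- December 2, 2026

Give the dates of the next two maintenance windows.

Gaps: 59, 61, 61, 61, 61 days — not constant. Every event is on the 2nd of the month.
Pattern: the 2nd of every 2 months.
February 2027: February 2, 2027.
Next: April 2027 → April 2, 2027.

February 2, 2027; April 2, 2027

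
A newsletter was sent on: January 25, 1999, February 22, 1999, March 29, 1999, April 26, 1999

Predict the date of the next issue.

All Mondays; the gaps (28, 35, 28) vary with month length.
This is the last Monday of each month.
Last Monday of May 1999: May 31, 1999.

May 31, 1999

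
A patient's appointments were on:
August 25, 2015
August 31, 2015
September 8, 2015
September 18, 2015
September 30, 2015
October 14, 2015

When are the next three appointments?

October 30, 2015; November 17, 2015; December 7, 2015

The spacing grows by 2 each time: 6, 8, 10, 12, 14 days.
Next gap: 16 days. October 14, 2015 + 16 days = October 30, 2015.
Next gap: 18 days. October 30, 2015 + 18 days = November 17, 2015.
Next gap: 20 days. November 17, 2015 + 20 days = December 7, 2015.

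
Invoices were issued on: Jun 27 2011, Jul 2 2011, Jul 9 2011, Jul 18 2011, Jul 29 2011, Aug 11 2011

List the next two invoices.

Gaps: 5, 7, 9, 11, 13 days — each gap is 2 larger than the previous one.
Next gap: 15 days. Aug 11 2011 + 15 days = Aug 26 2011.
Next gap: 17 days. Aug 26 2011 + 17 days = Sep 12 2011.

Aug 26 2011, Sep 12 2011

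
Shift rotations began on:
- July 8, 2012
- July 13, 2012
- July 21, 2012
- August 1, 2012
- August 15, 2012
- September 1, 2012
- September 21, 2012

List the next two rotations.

The spacing grows by 3 each time: 5, 8, 11, 14, 17, 20 days.
Next gap: 23 days. September 21, 2012 + 23 days = October 14, 2012.
Next gap: 26 days. October 14, 2012 + 26 days = November 9, 2012.

October 14, 2012; November 9, 2012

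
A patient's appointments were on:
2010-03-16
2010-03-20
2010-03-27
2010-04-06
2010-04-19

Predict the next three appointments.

2010-05-05, 2010-05-24, 2010-06-15

The spacing grows by 3 each time: 4, 7, 10, 13 days.
Next gap: 16 days. 2010-04-19 + 16 days = 2010-05-05.
Next gap: 19 days. 2010-05-05 + 19 days = 2010-05-24.
Next gap: 22 days. 2010-05-24 + 22 days = 2010-06-15.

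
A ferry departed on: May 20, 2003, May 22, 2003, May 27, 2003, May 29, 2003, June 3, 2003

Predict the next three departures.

Every event lands on a Tuesday or Thursday (gaps cycle 2, 5, 2, 5).
So the schedule is: every Tuesday and Thursday.
Next Thursday: June 5, 2003.
The following Tuesday is June 10, 2003.
Next Thursday: June 12, 2003.

June 5, 2003; June 10, 2003; June 12, 2003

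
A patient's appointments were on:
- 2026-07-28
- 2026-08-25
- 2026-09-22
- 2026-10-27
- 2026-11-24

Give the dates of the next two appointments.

Gaps: 28, 28, 35, 28 days — a mix of 28 and 35. Every date is a Tuesday.
Each is the 4th Tuesday of its month.
4th Tuesday of December 2026: 2026-12-22.
4th Tuesday of January 2027: 2027-01-26.

2026-12-22, 2027-01-26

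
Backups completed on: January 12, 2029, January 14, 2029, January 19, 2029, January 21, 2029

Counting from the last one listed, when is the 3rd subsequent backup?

Every event lands on a Friday or Sunday (gaps cycle 2, 5, 2).
So the schedule is: every Friday and Sunday.
The following Friday is January 26, 2029.
Next Sunday: January 28, 2029.
Next Friday: February 2, 2029.

February 2, 2029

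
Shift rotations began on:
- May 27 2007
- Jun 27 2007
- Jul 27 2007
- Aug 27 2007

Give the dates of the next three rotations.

Sep 27 2007, Oct 27 2007, Nov 27 2007

Each date is the 27th; the gaps (31, 30, 31) track the month lengths.
The rule is the 27th of each month.
September 2007: Sep 27 2007.
October 2007: Oct 27 2007.
November 2007: Nov 27 2007.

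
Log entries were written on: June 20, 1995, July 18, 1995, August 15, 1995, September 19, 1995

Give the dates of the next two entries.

October 17, 1995; November 21, 1995

These are Tuesdays at 28- or 35-day spacing (28, 28, 35).
The pattern: 3rd Tuesday of the month.
October 1995 — 3rd Tuesday is October 17, 1995.
November 1995 — 3rd Tuesday is November 21, 1995.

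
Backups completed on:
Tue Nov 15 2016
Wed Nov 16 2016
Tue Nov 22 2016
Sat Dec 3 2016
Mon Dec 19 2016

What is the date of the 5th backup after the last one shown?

The spacing grows by 5 each time: 1, 6, 11, 16 days.
Next gap: 21 days. Mon Dec 19 2016 + 21 days = Mon Jan 9 2017.
Next gap: 26 days. Mon Jan 9 2017 + 26 days = Sat Feb 4 2017.
Next gap: 31 days. Sat Feb 4 2017 + 31 days = Tue Mar 7 2017.
Next gap: 36 days. Tue Mar 7 2017 + 36 days = Wed Apr 12 2017.
Next gap: 41 days. Wed Apr 12 2017 + 41 days = Tue May 23 2017.

Tue May 23 2017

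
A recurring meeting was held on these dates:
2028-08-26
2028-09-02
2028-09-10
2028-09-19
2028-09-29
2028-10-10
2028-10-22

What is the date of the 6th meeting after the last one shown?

Intervals are 7, 8, 9, 10, 11, 12 days — an arithmetic progression with common difference 1.
Next gap: 13 days. 2028-10-22 + 13 days = 2028-11-04.
Next gap: 14 days. 2028-11-04 + 14 days = 2028-11-18.
Next gap: 15 days. 2028-11-18 + 15 days = 2028-12-03.
Next gap: 16 days. 2028-12-03 + 16 days = 2028-12-19.
Next gap: 17 days. 2028-12-19 + 17 days = 2029-01-05.
Next gap: 18 days. 2029-01-05 + 18 days = 2029-01-23.

2029-01-23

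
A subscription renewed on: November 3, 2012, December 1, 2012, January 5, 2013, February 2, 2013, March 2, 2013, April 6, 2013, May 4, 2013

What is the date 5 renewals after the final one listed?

October 5, 2013

Gaps: 28, 35, 28, 28, 35, 28 days — a mix of 28 and 35. Every date is a Saturday.
Each is the 1st Saturday of its month.
June 2013 — 1st Saturday is June 1, 2013.
1st Saturday of July 2013: July 6, 2013.
1st Saturday of August 2013: August 3, 2013.
1st Saturday of September 2013: September 7, 2013.
October 2013 — 1st Saturday is October 5, 2013.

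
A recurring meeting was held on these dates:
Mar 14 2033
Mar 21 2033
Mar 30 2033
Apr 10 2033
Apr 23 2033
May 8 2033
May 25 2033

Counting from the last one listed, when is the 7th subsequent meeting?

The spacing grows by 2 each time: 7, 9, 11, 13, 15, 17 days.
Next gap: 19 days. May 25 2033 + 19 days = Jun 13 2033.
Next gap: 21 days. Jun 13 2033 + 21 days = Jul 4 2033.
Next gap: 23 days. Jul 4 2033 + 23 days = Jul 27 2033.
Next gap: 25 days. Jul 27 2033 + 25 days = Aug 21 2033.
Next gap: 27 days. Aug 21 2033 + 27 days = Sep 17 2033.
Next gap: 29 days. Sep 17 2033 + 29 days = Oct 16 2033.
Next gap: 31 days. Oct 16 2033 + 31 days = Nov 16 2033.

Nov 16 2033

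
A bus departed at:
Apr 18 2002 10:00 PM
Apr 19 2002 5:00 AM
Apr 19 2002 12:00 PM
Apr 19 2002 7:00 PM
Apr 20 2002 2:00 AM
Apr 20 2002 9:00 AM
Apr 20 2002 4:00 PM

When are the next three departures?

Gaps: 7, 7, 7, 7, 7, 7 hours — each event is 7 hours after the previous one.
Apr 20 2002 4:00 PM + 7 h = Apr 20 2002 11:00 PM.
Apr 20 2002 11:00 PM + 7 h = Apr 21 2002 6:00 AM.
Apr 21 2002 6:00 AM + 7 h = Apr 21 2002 1:00 PM.

Apr 20 2002 11:00 PM, Apr 21 2002 6:00 AM, Apr 21 2002 1:00 PM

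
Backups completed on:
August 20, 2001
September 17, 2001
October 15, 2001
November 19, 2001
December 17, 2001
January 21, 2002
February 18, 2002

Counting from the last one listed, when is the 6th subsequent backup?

Gaps: 28, 28, 35, 28, 35, 28 days — a mix of 28 and 35. Every date is a Monday.
Each is the 3rd Monday of its month.
March 2002 — 3rd Monday is March 18, 2002.
3rd Monday of April 2002: April 15, 2002.
3rd Monday of May 2002: May 20, 2002.
June 2002 — 3rd Monday is June 17, 2002.
3rd Monday of July 2002: July 15, 2002.
August 2002 — 3rd Monday is August 19, 2002.

August 19, 2002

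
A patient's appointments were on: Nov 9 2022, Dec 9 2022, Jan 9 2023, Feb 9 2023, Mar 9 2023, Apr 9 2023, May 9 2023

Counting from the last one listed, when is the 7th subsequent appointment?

Dec 9 2023

The day-of-month is always 9 (30, 31, 31, 28, 31, 30 days between events).
So this recurs on the 9th of each month.
June 2023: Jun 9 2023.
Next: July 2023 → Jul 9 2023.
August 2023: Aug 9 2023.
Next: September 2023 → Sep 9 2023.
Next: October 2023 → Oct 9 2023.
November 2023: Nov 9 2023.
December 2023: Dec 9 2023.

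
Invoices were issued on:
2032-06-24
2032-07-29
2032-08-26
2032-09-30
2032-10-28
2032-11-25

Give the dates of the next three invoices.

2032-12-30, 2033-01-27, 2033-02-24

Every date is a Thursday; gaps 35, 28, 35, 28, 28 days.
Each is the last Thursday of its month (at least one falls on the 29th or later, ruling out '4th Thursday').
Last Thursday of December 2032: 2032-12-30.
January 2033 ends with Thursday 2033-01-27.
February 2033 ends with Thursday 2033-02-24.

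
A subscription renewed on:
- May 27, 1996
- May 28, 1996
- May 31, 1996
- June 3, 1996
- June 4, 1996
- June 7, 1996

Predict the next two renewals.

The gap pattern 1, 3, 3, 1, 3 repeats every 3 events.
These are the Mondays, Tuesdays and Fridays of each week.
Next Monday: June 10, 1996.
Next Tuesday: June 11, 1996.

June 10, 1996; June 11, 1996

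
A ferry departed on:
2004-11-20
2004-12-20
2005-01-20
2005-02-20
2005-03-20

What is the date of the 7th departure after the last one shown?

2005-10-20

The day-of-month is always 20 (30, 31, 31, 28 days between events).
So this recurs on the 20th of each month.
Next: April 2005 → 2005-04-20.
Next: May 2005 → 2005-05-20.
Next: June 2005 → 2005-06-20.
July 2005: 2005-07-20.
Next: August 2005 → 2005-08-20.
September 2005: 2005-09-20.
October 2005: 2005-10-20.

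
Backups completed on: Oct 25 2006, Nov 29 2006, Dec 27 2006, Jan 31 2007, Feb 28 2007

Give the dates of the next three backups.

Every date is a Wednesday; gaps 35, 28, 35, 28 days.
Each is the last Wednesday of its month (at least one falls on the 29th or later, ruling out '4th Wednesday').
March 2007 ends with Wednesday Mar 28 2007.
Last Wednesday of April 2007: Apr 25 2007.
Last Wednesday of May 2007: May 30 2007.

Mar 28 2007, Apr 25 2007, May 30 2007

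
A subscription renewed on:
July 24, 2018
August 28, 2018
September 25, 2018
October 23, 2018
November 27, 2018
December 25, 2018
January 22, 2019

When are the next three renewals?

Gaps: 35, 28, 28, 35, 28, 28 days — a mix of 28 and 35. Every date is a Tuesday.
Each is the 4th Tuesday of its month.
4th Tuesday of February 2019: February 26, 2019.
4th Tuesday of March 2019: March 26, 2019.
4th Tuesday of April 2019: April 23, 2019.

February 26, 2019; March 26, 2019; April 23, 2019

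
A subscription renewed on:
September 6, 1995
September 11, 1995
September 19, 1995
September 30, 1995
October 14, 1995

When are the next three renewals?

October 31, 1995; November 20, 1995; December 13, 1995

Intervals are 5, 8, 11, 14 days — an arithmetic progression with common difference 3.
Next gap: 17 days. October 14, 1995 + 17 days = October 31, 1995.
Next gap: 20 days. October 31, 1995 + 20 days = November 20, 1995.
Next gap: 23 days. November 20, 1995 + 23 days = December 13, 1995.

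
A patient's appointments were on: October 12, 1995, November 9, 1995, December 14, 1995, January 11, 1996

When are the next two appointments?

February 8, 1996; March 14, 1996

Gaps: 28, 35, 28 days — a mix of 28 and 35. Every date is a Thursday.
Each is the 2nd Thursday of its month.
2nd Thursday of February 1996: February 8, 1996.
2nd Thursday of March 1996: March 14, 1996.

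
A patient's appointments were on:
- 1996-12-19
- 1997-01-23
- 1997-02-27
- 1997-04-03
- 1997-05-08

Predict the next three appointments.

1997-06-12, 1997-07-17, 1997-08-21

Every event comes 35 days after the last (35, 35, 35, 35).
1997-05-08 + 35 days = 1997-06-12.
1997-06-12 + 35 days = 1997-07-17.
1997-07-17 + 35 days = 1997-08-21.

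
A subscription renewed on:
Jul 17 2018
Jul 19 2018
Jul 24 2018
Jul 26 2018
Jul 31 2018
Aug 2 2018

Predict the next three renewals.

Aug 7 2018, Aug 9 2018, Aug 14 2018

The gap pattern 2, 5, 2, 5, 2 repeats every 2 events.
These are the Tuesdays and Thursdays of each week.
Next Tuesday: Aug 7 2018.
Next Thursday: Aug 9 2018.
The following Tuesday is Aug 14 2018.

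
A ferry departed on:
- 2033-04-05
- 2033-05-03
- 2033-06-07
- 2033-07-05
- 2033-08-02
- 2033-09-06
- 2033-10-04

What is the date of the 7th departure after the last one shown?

2034-05-02

All dates are Tuesdays, 28, 35, 28, 28, 35, 28 days apart.
Specifically, the 1st Tuesday of each month.
1st Tuesday of November 2033: 2033-11-01.
December 2033 — 1st Tuesday is 2033-12-06.
January 2034 — 1st Tuesday is 2034-01-03.
1st Tuesday of February 2034: 2034-02-07.
March 2034 — 1st Tuesday is 2034-03-07.
1st Tuesday of April 2034: 2034-04-04.
1st Tuesday of May 2034: 2034-05-02.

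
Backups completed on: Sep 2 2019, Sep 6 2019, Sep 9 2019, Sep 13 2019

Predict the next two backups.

The gap pattern 4, 3, 4 repeats every 2 events.
These are the Mondays and Fridays of each week.
Next Monday: Sep 16 2019.
The following Friday is Sep 20 2019.

Sep 16 2019, Sep 20 2019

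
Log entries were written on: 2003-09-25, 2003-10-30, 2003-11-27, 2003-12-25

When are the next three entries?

Every date is a Thursday; gaps 35, 28, 28 days.
Each is the last Thursday of its month (at least one falls on the 29th or later, ruling out '4th Thursday').
Last Thursday of January 2004: 2004-01-29.
February 2004 ends with Thursday 2004-02-26.
March 2004 ends with Thursday 2004-03-25.

2004-01-29, 2004-02-26, 2004-03-25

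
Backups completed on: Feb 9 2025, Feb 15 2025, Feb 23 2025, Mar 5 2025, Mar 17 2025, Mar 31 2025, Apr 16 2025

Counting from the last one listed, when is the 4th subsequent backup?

Jul 9 2025

The spacing grows by 2 each time: 6, 8, 10, 12, 14, 16 days.
Next gap: 18 days. Apr 16 2025 + 18 days = May 4 2025.
Next gap: 20 days. May 4 2025 + 20 days = May 24 2025.
Next gap: 22 days. May 24 2025 + 22 days = Jun 15 2025.
Next gap: 24 days. Jun 15 2025 + 24 days = Jul 9 2025.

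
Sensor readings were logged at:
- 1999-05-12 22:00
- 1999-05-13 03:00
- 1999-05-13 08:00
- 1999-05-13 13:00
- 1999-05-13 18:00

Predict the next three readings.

Spacing: 5, 5, 5, 5 h — constant 5 h.
1999-05-13 18:00 + 5 h = 1999-05-13 23:00.
1999-05-13 23:00 + 5 h = 1999-05-14 04:00.
1999-05-14 04:00 + 5 h = 1999-05-14 09:00.

1999-05-13 23:00, 1999-05-14 04:00, 1999-05-14 09:00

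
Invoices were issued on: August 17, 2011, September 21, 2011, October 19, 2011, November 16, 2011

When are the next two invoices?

December 21, 2011; January 18, 2012

Gaps: 35, 28, 28 days — a mix of 28 and 35. Every date is a Wednesday.
Each is the 3rd Wednesday of its month.
December 2011 — 3rd Wednesday is December 21, 2011.
3rd Wednesday of January 2012: January 18, 2012.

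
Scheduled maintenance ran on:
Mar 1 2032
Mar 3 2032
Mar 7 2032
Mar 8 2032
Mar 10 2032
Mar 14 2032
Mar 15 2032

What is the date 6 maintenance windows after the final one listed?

Mar 29 2032

Every event lands on a Monday or Wednesday or Sunday (gaps cycle 2, 4, 1, 2, 4, 1).
So the schedule is: every Monday, Wednesday and Sunday.
Next Wednesday: Mar 17 2032.
The following Sunday is Mar 21 2032.
The following Monday is Mar 22 2032.
Next Wednesday: Mar 24 2032.
Next Sunday: Mar 28 2032.
The following Monday is Mar 29 2032.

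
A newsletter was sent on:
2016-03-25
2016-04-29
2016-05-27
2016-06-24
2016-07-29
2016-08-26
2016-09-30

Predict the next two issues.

Every date is a Friday; gaps 35, 28, 28, 35, 28, 35 days.
Each is the last Friday of its month (at least one falls on the 29th or later, ruling out '4th Friday').
October 2016 ends with Friday 2016-10-28.
Last Friday of November 2016: 2016-11-25.

2016-10-28, 2016-11-25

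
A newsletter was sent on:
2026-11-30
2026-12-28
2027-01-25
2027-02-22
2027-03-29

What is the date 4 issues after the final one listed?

2027-07-26

All Mondays; the gaps (28, 28, 28, 35) vary with month length.
This is the last Monday of each month.
Last Monday of April 2027: 2027-04-26.
May 2027 ends with Monday 2027-05-31.
June 2027 ends with Monday 2027-06-28.
Last Monday of July 2027: 2027-07-26.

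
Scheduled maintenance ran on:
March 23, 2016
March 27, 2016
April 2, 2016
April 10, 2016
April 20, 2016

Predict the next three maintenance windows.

May 2, 2016; May 16, 2016; June 1, 2016

Gaps: 4, 6, 8, 10 days — each gap is 2 larger than the previous one.
Next gap: 12 days. April 20, 2016 + 12 days = May 2, 2016.
Next gap: 14 days. May 2, 2016 + 14 days = May 16, 2016.
Next gap: 16 days. May 16, 2016 + 16 days = June 1, 2016.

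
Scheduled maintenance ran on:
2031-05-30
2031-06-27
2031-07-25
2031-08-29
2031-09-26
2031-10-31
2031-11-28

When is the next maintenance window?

2031-12-26

These are Fridays with 28, 28, 35, 28, 35, 28-day gaps.
Each is the final Friday of its month — 2031-05-30 is past the 28th, so '4th Friday' doesn't fit.
Last Friday of December 2031: 2031-12-26.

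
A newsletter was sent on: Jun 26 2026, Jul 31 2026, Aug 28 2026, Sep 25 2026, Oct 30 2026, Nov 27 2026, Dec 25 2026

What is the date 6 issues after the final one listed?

These are Fridays with 35, 28, 28, 35, 28, 28-day gaps.
Each is the final Friday of its month — Jul 31 2026 is past the 28th, so '4th Friday' doesn't fit.
Last Friday of January 2027: Jan 29 2027.
February 2027 ends with Friday Feb 26 2027.
March 2027 ends with Friday Mar 26 2027.
Last Friday of April 2027: Apr 30 2027.
May 2027 ends with Friday May 28 2027.
June 2027 ends with Friday Jun 25 2027.

Jun 25 2027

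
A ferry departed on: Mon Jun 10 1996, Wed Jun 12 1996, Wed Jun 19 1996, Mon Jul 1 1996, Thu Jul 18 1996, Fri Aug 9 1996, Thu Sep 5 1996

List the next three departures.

Mon Oct 7 1996, Wed Nov 13 1996, Wed Dec 25 1996

Intervals are 2, 7, 12, 17, 22, 27 days — an arithmetic progression with common difference 5.
Next gap: 32 days. Thu Sep 5 1996 + 32 days = Mon Oct 7 1996.
Next gap: 37 days. Mon Oct 7 1996 + 37 days = Wed Nov 13 1996.
Next gap: 42 days. Wed Nov 13 1996 + 42 days = Wed Dec 25 1996.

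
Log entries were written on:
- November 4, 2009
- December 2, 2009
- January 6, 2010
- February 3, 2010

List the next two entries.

March 3, 2010; April 7, 2010

Gaps: 28, 35, 28 days — a mix of 28 and 35. Every date is a Wednesday.
Each is the 1st Wednesday of its month.
1st Wednesday of March 2010: March 3, 2010.
April 2010 — 1st Wednesday is April 7, 2010.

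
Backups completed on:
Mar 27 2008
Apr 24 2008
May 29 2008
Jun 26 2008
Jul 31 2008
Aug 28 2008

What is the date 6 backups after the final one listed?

These are Thursdays with 28, 35, 28, 35, 28-day gaps.
Each is the final Thursday of its month — May 29 2008 is past the 28th, so '4th Thursday' doesn't fit.
Last Thursday of September 2008: Sep 25 2008.
October 2008 ends with Thursday Oct 30 2008.
Last Thursday of November 2008: Nov 27 2008.
December 2008 ends with Thursday Dec 25 2008.
January 2009 ends with Thursday Jan 29 2009.
February 2009 ends with Thursday Feb 26 2009.

Feb 26 2009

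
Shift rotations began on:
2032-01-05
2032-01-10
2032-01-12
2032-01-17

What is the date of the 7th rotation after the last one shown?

2032-02-09

Every event lands on a Monday or Saturday (gaps cycle 5, 2, 5).
So the schedule is: every Monday and Saturday.
Next Monday: 2032-01-19.
The following Saturday is 2032-01-24.
Next Monday: 2032-01-26.
The following Saturday is 2032-01-31.
The following Monday is 2032-02-02.
The following Saturday is 2032-02-07.
The following Monday is 2032-02-09.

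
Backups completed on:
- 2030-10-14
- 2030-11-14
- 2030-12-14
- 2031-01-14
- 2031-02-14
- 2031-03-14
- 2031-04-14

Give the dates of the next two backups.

Gaps: 31, 30, 31, 31, 28, 31 days — not constant. Every event is on the 14th of the month.
Pattern: the 14th of each month.
Next: May 2031 → 2031-05-14.
Next: June 2031 → 2031-06-14.

2031-05-14, 2031-06-14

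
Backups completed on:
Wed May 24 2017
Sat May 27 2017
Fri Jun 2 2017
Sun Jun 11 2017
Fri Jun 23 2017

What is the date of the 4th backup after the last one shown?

Gaps: 3, 6, 9, 12 days — each gap is 3 larger than the previous one.
Next gap: 15 days. Fri Jun 23 2017 + 15 days = Sat Jul 8 2017.
Next gap: 18 days. Sat Jul 8 2017 + 18 days = Wed Jul 26 2017.
Next gap: 21 days. Wed Jul 26 2017 + 21 days = Wed Aug 16 2017.
Next gap: 24 days. Wed Aug 16 2017 + 24 days = Sat Sep 9 2017.

Sat Sep 9 2017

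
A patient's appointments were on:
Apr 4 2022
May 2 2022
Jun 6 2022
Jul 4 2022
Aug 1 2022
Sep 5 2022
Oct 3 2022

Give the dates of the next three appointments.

Gaps: 28, 35, 28, 28, 35, 28 days — a mix of 28 and 35. Every date is a Monday.
Each is the 1st Monday of its month.
November 2022 — 1st Monday is Nov 7 2022.
December 2022 — 1st Monday is Dec 5 2022.
1st Monday of January 2023: Jan 2 2023.

Nov 7 2022, Dec 5 2022, Jan 2 2023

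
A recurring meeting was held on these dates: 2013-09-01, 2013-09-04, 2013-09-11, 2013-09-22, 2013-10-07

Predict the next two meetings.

2013-10-26, 2013-11-18

Gaps: 3, 7, 11, 15 days — each gap is 4 larger than the previous one.
Next gap: 19 days. 2013-10-07 + 19 days = 2013-10-26.
Next gap: 23 days. 2013-10-26 + 23 days = 2013-11-18.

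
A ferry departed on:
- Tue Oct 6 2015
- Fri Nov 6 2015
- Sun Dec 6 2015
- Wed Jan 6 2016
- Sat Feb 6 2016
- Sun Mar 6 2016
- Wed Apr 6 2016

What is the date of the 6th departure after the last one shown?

Thu Oct 6 2016

Gaps: 31, 30, 31, 31, 29, 31 days — not constant. Every event is on the 6th of the month.
Pattern: the 6th of each month.
May 2016: Fri May 6 2016.
June 2016: Mon Jun 6 2016.
Next: July 2016 → Wed Jul 6 2016.
August 2016: Sat Aug 6 2016.
September 2016: Tue Sep 6 2016.
October 2016: Thu Oct 6 2016.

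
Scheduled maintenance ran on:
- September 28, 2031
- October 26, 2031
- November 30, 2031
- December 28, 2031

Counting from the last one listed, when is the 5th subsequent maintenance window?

These are Sundays with 28, 35, 28-day gaps.
Each is the final Sunday of its month — November 30, 2031 is past the 28th, so '4th Sunday' doesn't fit.
Last Sunday of January 2032: January 25, 2032.
February 2032 ends with Sunday February 29, 2032.
March 2032 ends with Sunday March 28, 2032.
Last Sunday of April 2032: April 25, 2032.
Last Sunday of May 2032: May 30, 2032.

May 30, 2032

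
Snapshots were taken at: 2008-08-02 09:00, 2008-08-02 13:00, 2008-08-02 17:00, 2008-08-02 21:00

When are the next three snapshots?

2008-08-03 01:00, 2008-08-03 05:00, 2008-08-03 09:00

The interval is a steady 4 hours (4, 4, 4).
2008-08-02 21:00 + 4 h = 2008-08-03 01:00.
2008-08-03 01:00 + 4 h = 2008-08-03 05:00.
2008-08-03 05:00 + 4 h = 2008-08-03 09:00.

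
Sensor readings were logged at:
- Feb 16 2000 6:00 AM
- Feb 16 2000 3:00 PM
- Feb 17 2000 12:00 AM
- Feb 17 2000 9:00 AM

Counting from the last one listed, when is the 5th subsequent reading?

Feb 19 2000 6:00 AM

Gaps: 9, 9, 9 hours — each event is 9 hours after the previous one.
Feb 17 2000 9:00 AM + 9 h = Feb 17 2000 6:00 PM.
Feb 17 2000 6:00 PM + 9 h = Feb 18 2000 3:00 AM.
Feb 18 2000 3:00 AM + 9 h = Feb 18 2000 12:00 PM.
Feb 18 2000 12:00 PM + 9 h = Feb 18 2000 9:00 PM.
Feb 18 2000 9:00 PM + 9 h = Feb 19 2000 6:00 AM.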